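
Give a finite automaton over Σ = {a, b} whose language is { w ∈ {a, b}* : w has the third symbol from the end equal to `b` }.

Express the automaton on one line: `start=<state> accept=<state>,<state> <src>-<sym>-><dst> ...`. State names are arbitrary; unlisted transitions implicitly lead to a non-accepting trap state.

Because acceptance depends on a position counted from the end, the machine has to buffer the most recent 3 symbols. Make each state the string of the last up-to-3 symbols read; on input `x` shift the window left and append `x`. Accept when the buffered window has length 3 and begins with `b`.
15 states suffice.
          a    b  
>  q0     q1   q2 
   q1     q3   q4 
   q2     q5   q6 
   q3     q7   q8 
   q4     q9  q10 
   q5    q11  q12 
   q6    q13  q14 
   q7     q7   q8 
   q8     q9  q10 
   q9    q11  q12 
   q10   q13  q14 
 * q11    q7   q8 
 * q12    q9  q10 
 * q13   q11  q12 
 * q14   q13  q14 
(> = start, * = accepting)

start=q0 accept=q11,q12,q13,q14 q0-a->q1 q0-b->q2 q1-a->q3 q1-b->q4 q2-a->q5 q2-b->q6 q3-a->q7 q3-b->q8 q4-a->q9 q4-b->q10 q5-a->q11 q5-b->q12 q6-a->q13 q6-b->q14 q7-a->q7 q7-b->q8 q8-a->q9 q8-b->q10 q9-a->q11 q9-b->q12 q10-a->q13 q10-b->q14 q11-a->q7 q11-b->q8 q12-a->q9 q12-b->q10 q13-a->q11 q13-b->q12 q14-a->q13 q14-b->q14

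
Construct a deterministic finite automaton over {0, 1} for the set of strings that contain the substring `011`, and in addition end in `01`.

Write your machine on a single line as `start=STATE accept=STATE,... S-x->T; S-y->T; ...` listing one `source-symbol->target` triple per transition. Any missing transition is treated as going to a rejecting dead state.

start=q0; accept=q5; q0-0->q1; q0-1->q0; q1-0->q1; q1-1->q2; q2-0->q1; q2-1->q3; q3-0->q4; q3-1->q3; q4-0->q4; q4-1->q5; q5-0->q4; q5-1->q3

Run two small machines in parallel and take their product. One (4 states) tracks whether and how much of `011` has been seen; the other (3 states) tracks how much of the suffix `01` has currently been matched. Each combined state is a pair, one component from each; accept when both components accept.
6 states suffice.
        0   1  
>  q0   q1  q0 
   q1   q1  q2 
   q2   q1  q3 
   q3   q4  q3 
   q4   q4  q5 
 * q5   q4  q3 
(> = start, * = accepting)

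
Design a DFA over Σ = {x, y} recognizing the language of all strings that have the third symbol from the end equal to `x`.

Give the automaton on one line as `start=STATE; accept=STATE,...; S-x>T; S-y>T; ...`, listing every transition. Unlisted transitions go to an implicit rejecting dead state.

Because acceptance depends on a position counted from the end, the machine has to buffer the most recent 3 symbols. Make each state the string of the last up-to-3 symbols read; on input `x` shift the window left and append `x`. Accept when the buffered window has length 3 and begins with `x`.
A 15-state machine:
          x    y  
>  S0     S1   S2 
   S1     S3   S4 
   S2     S5   S6 
   S3     S7   S8 
   S4     S9  S10 
   S5    S11  S12 
   S6    S13  S14 
 * S7     S7   S8 
 * S8     S9  S10 
 * S9    S11  S12 
 * S10   S13  S14 
   S11    S7   S8 
   S12    S9  S10 
   S13   S11  S12 
   S14   S13  S14 
(> = start, * = accepting)

start=S0; accept=S7,S8,S9,S10; S0-x>S1; S0-y>S2; S1-x>S3; S1-y>S4; S2-x>S5; S2-y>S6; S3-x>S7; S3-y>S8; S4-x>S9; S4-y>S10; S5-x>S11; S5-y>S12; S6-x>S13; S6-y>S14; S7-x>S7; S7-y>S8; S8-x>S9; S8-y>S10; S9-x>S11; S9-y>S12; S10-x>S13; S10-y>S14; S11-x>S7; S11-y>S8; S12-x>S9; S12-y>S10; S13-x>S11; S13-y>S12; S14-x>S13; S14-y>S14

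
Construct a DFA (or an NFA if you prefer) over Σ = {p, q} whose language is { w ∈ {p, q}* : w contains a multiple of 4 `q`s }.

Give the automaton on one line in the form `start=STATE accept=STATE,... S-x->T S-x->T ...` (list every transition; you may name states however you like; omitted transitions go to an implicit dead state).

The only thing that matters is how many `q`s have appeared, reduced mod 4. Use one state per residue: S0 for 0, …, S3 for 3. Reading `q` moves to the next residue; anything else stays put. S0 is accepting.
4 states suffice.
        p   q  
>* S0   S0  S1 
   S1   S1  S2 
   S2   S2  S3 
   S3   S3  S0 
(> = start, * = accepting)

start=S0 accept=S0 S0-p->S0 S0-q->S1 S1-p->S1 S1-q->S2 S2-p->S2 S2-q->S3 S3-p->S3 S3-q->S0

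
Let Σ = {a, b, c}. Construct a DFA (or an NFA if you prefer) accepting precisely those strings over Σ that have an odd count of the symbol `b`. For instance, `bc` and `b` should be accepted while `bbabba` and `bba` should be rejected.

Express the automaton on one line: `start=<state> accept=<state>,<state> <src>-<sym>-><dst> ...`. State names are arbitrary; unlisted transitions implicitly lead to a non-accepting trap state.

Keep the running count of `b`s modulo 2: each `b` advances along the cycle s0 → s1 → s0 while other symbols loop. Accept at s1.
A 2-state machine:
        a   b   c  
>  s0   s0  s1  s0 
 * s1   s1  s0  s1 
(> = start, * = accepting)

start=s0 accept=s1 s0-a->s0 s0-b->s1 s0-c->s0 s1-a->s1 s1-b->s0 s1-c->s1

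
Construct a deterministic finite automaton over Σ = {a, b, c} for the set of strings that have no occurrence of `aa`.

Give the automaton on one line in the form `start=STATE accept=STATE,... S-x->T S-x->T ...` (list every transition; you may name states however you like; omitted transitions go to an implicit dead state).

This is the complement of 'contains `aa`'. Use the same substring-matching states — S0 through S2 holding how much of `aa` has just been matched — but flip the accepting set: everything except the trap S2 accepts.
A 3-state machine:
        a   b   c  
>* S0   S1  S0  S0 
 * S1   S2  S0  S0 
   S2   S2  S2  S2 
(> = start, * = accepting)

start=S0 accept=S0,S1 S0-a->S1 S0-b->S0 S0-c->S0 S1-a->S2 S1-b->S0 S1-c->S0 S2-a->S2 S2-b->S2 S2-c->S2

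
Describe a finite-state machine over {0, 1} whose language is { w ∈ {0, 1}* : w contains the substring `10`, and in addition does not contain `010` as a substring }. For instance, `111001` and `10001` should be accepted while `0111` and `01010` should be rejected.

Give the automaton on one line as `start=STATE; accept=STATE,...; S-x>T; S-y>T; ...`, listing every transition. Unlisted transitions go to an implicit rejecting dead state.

start=q0; accept=q4,q6,q7; q0-0>q1; q0-1>q2; q1-0>q1; q1-1>q3; q2-0>q4; q2-1>q2; q3-0>q5; q3-1>q2; q4-0>q4; q4-1>q6; q5-0>q5; q5-1>q5; q6-0>q5; q6-1>q7; q7-0>q4; q7-1>q7

Run two small machines in parallel and take their product. One (3 states) tracks whether and how much of `10` has been seen; the other (4 states) tracks partial matches of the forbidden pattern `010`. Each combined state is a pair, one component from each; accept when both components accept.
        0   1  
>  q0   q1  q2 
   q1   q1  q3 
   q2   q4  q2 
   q3   q5  q2 
 * q4   q4  q6 
   q5   q5  q5 
 * q6   q5  q7 
 * q7   q4  q7 
(> = start, * = accepting)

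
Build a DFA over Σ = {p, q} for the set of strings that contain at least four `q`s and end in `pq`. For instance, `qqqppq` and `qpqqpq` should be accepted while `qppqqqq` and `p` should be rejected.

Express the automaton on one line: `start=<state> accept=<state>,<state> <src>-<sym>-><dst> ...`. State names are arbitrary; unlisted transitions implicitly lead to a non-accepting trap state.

start=A accept=F A-p->A A-q->B B-p->B B-q->C C-p->C C-q->D D-p->E D-q->D E-p->E E-q->F F-p->E F-q->D

Run two small machines in parallel and take their product. One (6 states) tracks the count of `q`s, saturating at 5; the other (3 states) tracks how much of the suffix `pq` has currently been matched. Each combined state is a pair, one component from each; accept when both components accept. After merging equivalent states the machine shrinks.
With 6 states:
       p  q 
>  A   A  B 
   B   B  C 
   C   C  D 
   D   E  D 
   E   E  F 
 * F   E  D 
(> = start, * = accepting)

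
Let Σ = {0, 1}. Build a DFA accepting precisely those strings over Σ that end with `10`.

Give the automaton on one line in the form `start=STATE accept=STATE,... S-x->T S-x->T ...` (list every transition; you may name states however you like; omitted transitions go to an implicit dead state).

Remember how much of `10` the current input suffix matches. State S0 means no match yet; S1 means the last symbol is `1`; S2 means the last 2 symbols are `10`. Only S2 accepts. On a mismatch, fall back to the longest proper suffix that is still a prefix of `10`.
        0   1  
>  S0   S0  S1 
   S1   S2  S1 
 * S2   S0  S1 
(> = start, * = accepting)

start=S0 accept=S2 S0-0->S0 S0-1->S1 S1-0->S2 S1-1->S1 S2-0->S0 S2-1->S1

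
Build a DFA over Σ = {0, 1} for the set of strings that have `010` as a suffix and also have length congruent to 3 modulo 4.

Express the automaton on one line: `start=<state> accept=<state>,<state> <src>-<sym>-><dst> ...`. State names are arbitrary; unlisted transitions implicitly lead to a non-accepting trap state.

Handle the two conditions separately and then intersect. One (4 states) tracks how much of the suffix `010` has currently been matched; the other (4 states) tracks the input length modulo 4. Each combined state is a pair, one component from each; accept when both components accept. Equivalent product states are then merged.
7 states suffice.
        0   1  
>  S0   S1  S2 
   S1   S3  S4 
   S2   S3  S3 
   S3   S5  S5 
   S4   S6  S5 
   S5   S0  S0 
 * S6   S0  S0 
(> = start, * = accepting)

start=S0 accept=S6 S0-0->S1 S0-1->S2 S1-0->S3 S1-1->S4 S2-0->S3 S2-1->S3 S3-0->S5 S3-1->S5 S4-0->S6 S4-1->S5 S5-0->S0 S5-1->S0 S6-0->S0 S6-1->S0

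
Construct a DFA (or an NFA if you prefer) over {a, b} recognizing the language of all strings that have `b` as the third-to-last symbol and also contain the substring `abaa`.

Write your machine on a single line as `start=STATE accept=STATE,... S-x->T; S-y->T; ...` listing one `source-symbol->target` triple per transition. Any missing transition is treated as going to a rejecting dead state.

start=q0; accept=q4,q9,q10,q11; q0-a->q1; q0-b->q0; q1-a->q1; q1-b->q2; q2-a->q3; q2-b->q0; q3-a->q4; q3-b->q2; q4-a->q5; q4-b->q6; q5-a->q5; q5-b->q6; q6-a->q7; q6-b->q8; q7-a->q4; q7-b->q9; q8-a->q10; q8-b->q11; q9-a->q7; q9-b->q8; q10-a->q4; q10-b->q9; q11-a->q10; q11-b->q11

Build one automaton per condition and run them in lockstep. The first has 15 states tracking the last 3 symbols read; the second has 5 states tracking whether and how much of `abaa` has been seen. A product state is a pair (one from each), accepting exactly when both do. After merging equivalent states the machine shrinks.
A 12-state machine:
          a    b  
>  q0     q1   q0 
   q1     q1   q2 
   q2     q3   q0 
   q3     q4   q2 
 * q4     q5   q6 
   q5     q5   q6 
   q6     q7   q8 
   q7     q4   q9 
   q8    q10  q11 
 * q9     q7   q8 
 * q10    q4   q9 
 * q11   q10  q11 
(> = start, * = accepting)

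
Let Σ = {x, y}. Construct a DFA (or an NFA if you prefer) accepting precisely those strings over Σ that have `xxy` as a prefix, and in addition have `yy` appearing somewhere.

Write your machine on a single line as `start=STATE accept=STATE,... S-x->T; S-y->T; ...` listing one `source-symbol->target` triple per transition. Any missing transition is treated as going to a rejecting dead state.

Build one automaton per condition and run them in lockstep. The first has 5 states tracking whether the input so far still matches the prefix `xxy`; the second has 3 states tracking whether and how much of `yy` has been seen. A product state is a pair (one from each), accepting exactly when both do. Equivalent product states are then merged.
        x   y  
>  s0   s1  s2 
   s1   s3  s2 
   s2   s2  s2 
   s3   s2  s4 
   s4   s5  s6 
   s5   s5  s4 
 * s6   s6  s6 
(> = start, * = accepting)

start=s0; accept=s6; s0-x->s1; s0-y->s2; s1-x->s3; s1-y->s2; s2-x->s2; s2-y->s2; s3-x->s2; s3-y->s4; s4-x->s5; s4-y->s6; s5-x->s5; s5-y->s4; s6-x->s6; s6-y->s6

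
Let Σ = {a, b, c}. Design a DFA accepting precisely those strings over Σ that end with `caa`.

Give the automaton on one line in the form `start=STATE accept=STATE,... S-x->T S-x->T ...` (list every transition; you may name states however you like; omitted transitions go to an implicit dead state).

start=q0 accept=q3 q0-a->q0 q0-b->q0 q0-c->q1 q1-a->q2 q1-b->q0 q1-c->q1 q2-a->q3 q2-b->q0 q2-c->q1 q3-a->q0 q3-b->q0 q3-c->q1

Remember how much of `caa` the current input suffix matches. State q0 means no match yet; q1 means the last symbol is `c`; q2 means the last 2 symbols are `ca`; q3 means the last 3 symbols are `caa`. Only q3 accepts. On a mismatch, fall back to the longest proper suffix that is still a prefix of `caa`.
A 4-state machine:
        a   b   c  
>  q0   q0  q0  q1 
   q1   q2  q0  q1 
   q2   q3  q0  q1 
 * q3   q0  q0  q1 
(> = start, * = accepting)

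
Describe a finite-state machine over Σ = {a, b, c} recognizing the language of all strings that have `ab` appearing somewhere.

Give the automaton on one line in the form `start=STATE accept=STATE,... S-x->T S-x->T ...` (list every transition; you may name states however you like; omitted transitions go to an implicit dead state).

start=s0 accept=s2 s0-a->s1 s0-b->s0 s0-c->s0 s1-a->s1 s1-b->s2 s1-c->s0 s2-a->s2 s2-b->s2 s2-c->s2

States s0..s1 record the length of the longest prefix of `ab` that matches the current input suffix. Reaching s2 means `ab` has been seen, and we stay there forever. Accept from s2.
3 states suffice.
        a   b   c  
>  s0   s1  s0  s0 
   s1   s1  s2  s0 
 * s2   s2  s2  s2 
(> = start, * = accepting)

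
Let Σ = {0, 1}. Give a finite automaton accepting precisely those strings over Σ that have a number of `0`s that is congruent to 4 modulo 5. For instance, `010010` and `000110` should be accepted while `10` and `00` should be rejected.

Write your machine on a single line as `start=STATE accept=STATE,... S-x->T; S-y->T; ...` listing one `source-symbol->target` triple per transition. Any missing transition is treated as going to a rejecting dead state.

Keep the running count of `0`s modulo 5: each `0` advances along the cycle S0 → S1 → S2 → S3 → S4 → S0 while other symbols loop. Accept at S4.
A 5-state machine:
        0   1  
>  S0   S1  S0 
   S1   S2  S1 
   S2   S3  S2 
   S3   S4  S3 
 * S4   S0  S4 
(> = start, * = accepting)

start=S0; accept=S4; S0-0->S1; S0-1->S0; S1-0->S2; S1-1->S1; S2-0->S3; S2-1->S2; S3-0->S4; S3-1->S3; S4-0->S0; S4-1->S4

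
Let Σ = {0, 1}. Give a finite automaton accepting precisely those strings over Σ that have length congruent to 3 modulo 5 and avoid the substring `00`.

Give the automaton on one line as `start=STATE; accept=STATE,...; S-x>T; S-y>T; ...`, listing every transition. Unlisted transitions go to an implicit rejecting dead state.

start=q0; accept=q7,q8; q0-0>q1; q0-1>q2; q1-0>q3; q1-1>q4; q2-0>q5; q2-1>q4; q3-0>q6; q3-1>q6; q4-0>q7; q4-1>q8; q5-0>q6; q5-1>q8; q6-0>q9; q6-1>q9; q7-0>q9; q7-1>q10; q8-0>q11; q8-1>q10; q9-0>q12; q9-1>q12; q10-0>q13; q10-1>q0; q11-0>q12; q11-1>q0; q12-0>q14; q12-1>q14; q13-0>q14; q13-1>q2; q14-0>q3; q14-1>q3

Run two small machines in parallel and take their product. One (5 states) tracks the input length modulo 5; the other (3 states) tracks partial matches of the forbidden pattern `00`. Each combined state is a pair, one component from each; accept when both components accept.
          0    1  
>  q0     q1   q2 
   q1     q3   q4 
   q2     q5   q4 
   q3     q6   q6 
   q4     q7   q8 
   q5     q6   q8 
   q6     q9   q9 
 * q7     q9  q10 
 * q8    q11  q10 
   q9    q12  q12 
   q10   q13   q0 
   q11   q12   q0 
   q12   q14  q14 
   q13   q14   q2 
   q14    q3   q3 
(> = start, * = accepting)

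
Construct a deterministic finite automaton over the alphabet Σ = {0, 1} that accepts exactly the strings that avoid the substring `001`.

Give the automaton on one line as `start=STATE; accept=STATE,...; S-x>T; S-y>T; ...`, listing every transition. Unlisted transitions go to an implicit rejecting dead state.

Track partial matches of the forbidden pattern `001`. State S3 is a dead state reached once `001` has occurred; every other state accepts. S0 means no part of `001` is currently matched.
With 4 states:
        0   1  
>* S0   S1  S0 
 * S1   S2  S0 
 * S2   S2  S3 
   S3   S3  S3 
(> = start, * = accepting)

start=S0; accept=S0,S1,S2; S0-0>S1; S0-1>S0; S1-0>S2; S1-1>S0; S2-0>S2; S2-1>S3; S3-0>S3; S3-1>S3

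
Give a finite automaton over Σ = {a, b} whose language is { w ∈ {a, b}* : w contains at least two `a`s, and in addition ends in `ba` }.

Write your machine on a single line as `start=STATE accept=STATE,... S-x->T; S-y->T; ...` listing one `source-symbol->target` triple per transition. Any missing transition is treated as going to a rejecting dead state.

Build one automaton per condition and run them in lockstep. One (4 states) tracks the count of `a`s, saturating at 3; the other (3 states) tracks how much of the suffix `ba` has currently been matched. Each combined state is a pair, one component from each; accept when both components accept.
An 11-state machine:
          a    b  
>  S0     S1   S2 
   S1     S3   S4 
   S2     S5   S2 
   S3     S6   S7 
   S4     S8   S4 
   S5     S3   S4 
   S6     S6   S9 
   S7    S10   S7 
 * S8     S6   S7 
   S9    S10   S9 
 * S10    S6   S9 
(> = start, * = accepting)

start=S0; accept=S8,S10; S0-a->S1; S0-b->S2; S1-a->S3; S1-b->S4; S2-a->S5; S2-b->S2; S3-a->S6; S3-b->S7; S4-a->S8; S4-b->S4; S5-a->S3; S5-b->S4; S6-a->S6; S6-b->S9; S7-a->S10; S7-b->S7; S8-a->S6; S8-b->S7; S9-a->S10; S9-b->S9; S10-a->S6; S10-b->S9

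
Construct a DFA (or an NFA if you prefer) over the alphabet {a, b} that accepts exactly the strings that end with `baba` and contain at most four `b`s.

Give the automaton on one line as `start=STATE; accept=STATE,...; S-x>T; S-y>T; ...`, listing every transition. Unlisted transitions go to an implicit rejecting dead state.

start=S0; accept=S8,S13,S18; S0-a>S0; S0-b>S1; S1-a>S2; S1-b>S3; S2-a>S4; S2-b>S5; S3-a>S6; S3-b>S7; S4-a>S4; S4-b>S3; S5-a>S8; S5-b>S7; S6-a>S9; S6-b>S10; S7-a>S11; S7-b>S12; S8-a>S9; S8-b>S10; S9-a>S9; S9-b>S7; S10-a>S13; S10-b>S12; S11-a>S14; S11-b>S15; S12-a>S16; S12-b>S17; S13-a>S14; S13-b>S15; S14-a>S14; S14-b>S12; S15-a>S18; S15-b>S17; S16-a>S19; S16-b>S20; S17-a>S21; S17-b>S17; S18-a>S19; S18-b>S20; S19-a>S19; S19-b>S17; S20-a>S22; S20-b>S17; S21-a>S23; S21-b>S20; S22-a>S23; S22-b>S20; S23-a>S23; S23-b>S17

Handle the two conditions separately and then intersect. One (5 states) tracks how much of the suffix `baba` has currently been matched; the other (6 states) tracks the count of `b`s, saturating at 5. Each combined state is a pair, one component from each; accept when both components accept.
          a    b  
>  S0     S0   S1 
   S1     S2   S3 
   S2     S4   S5 
   S3     S6   S7 
   S4     S4   S3 
   S5     S8   S7 
   S6     S9  S10 
   S7    S11  S12 
 * S8     S9  S10 
   S9     S9   S7 
   S10   S13  S12 
   S11   S14  S15 
   S12   S16  S17 
 * S13   S14  S15 
   S14   S14  S12 
   S15   S18  S17 
   S16   S19  S20 
   S17   S21  S17 
 * S18   S19  S20 
   S19   S19  S17 
   S20   S22  S17 
   S21   S23  S20 
   S22   S23  S20 
   S23   S23  S17 
(> = start, * = accepting)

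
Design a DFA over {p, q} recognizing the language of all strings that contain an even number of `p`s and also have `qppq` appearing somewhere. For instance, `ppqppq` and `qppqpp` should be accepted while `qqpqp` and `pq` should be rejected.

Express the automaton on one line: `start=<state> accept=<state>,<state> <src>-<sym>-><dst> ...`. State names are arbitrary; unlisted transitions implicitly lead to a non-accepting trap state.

start=S0 accept=S8 S0-p->S1 S0-q->S2 S1-p->S0 S1-q->S3 S2-p->S4 S2-q->S2 S3-p->S5 S3-q->S3 S4-p->S6 S4-q->S3 S5-p->S7 S5-q->S2 S6-p->S1 S6-q->S8 S7-p->S0 S7-q->S9 S8-p->S9 S8-q->S8 S9-p->S8 S9-q->S9

Handle the two conditions separately and then intersect. One (2 states) tracks the count of `p`s modulo 2; the other (5 states) tracks whether and how much of `qppq` has been seen. Each combined state is a pair, one component from each; accept when both components accept.
        p   q  
>  S0   S1  S2 
   S1   S0  S3 
   S2   S4  S2 
   S3   S5  S3 
   S4   S6  S3 
   S5   S7  S2 
   S6   S1  S8 
   S7   S0  S9 
 * S8   S9  S8 
   S9   S8  S9 
(> = start, * = accepting)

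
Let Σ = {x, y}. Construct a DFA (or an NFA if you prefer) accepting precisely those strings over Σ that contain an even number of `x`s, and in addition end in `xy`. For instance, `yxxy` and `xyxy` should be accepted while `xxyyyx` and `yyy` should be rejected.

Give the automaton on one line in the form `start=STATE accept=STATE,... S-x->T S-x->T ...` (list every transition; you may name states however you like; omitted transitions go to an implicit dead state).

Run two small machines in parallel and take their product. One (2 states) tracks the count of `x`s modulo 2; the other (3 states) tracks how much of the suffix `xy` has currently been matched. Each combined state is a pair, one component from each; accept when both components accept. Equivalent product states are then merged.
        x   y  
>  q0   q1  q0 
   q1   q2  q1 
   q2   q1  q3 
 * q3   q1  q0 
(> = start, * = accepting)

start=q0 accept=q3 q0-x->q1 q0-y->q0 q1-x->q2 q1-y->q1 q2-x->q1 q2-y->q3 q3-x->q1 q3-y->q0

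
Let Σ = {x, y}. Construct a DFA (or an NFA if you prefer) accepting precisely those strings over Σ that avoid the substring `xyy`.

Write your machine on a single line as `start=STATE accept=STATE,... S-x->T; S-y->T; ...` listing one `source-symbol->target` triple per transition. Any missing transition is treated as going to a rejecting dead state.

start=S0; accept=S0,S1,S2; S0-x->S1; S0-y->S0; S1-x->S1; S1-y->S2; S2-x->S1; S2-y->S3; S3-x->S3; S3-y->S3

Track partial matches of the forbidden pattern `xyy`. State S3 is a dead state reached once `xyy` has occurred; every other state accepts. S0 means no part of `xyy` is currently matched.
With 4 states:
        x   y  
>* S0   S1  S0 
 * S1   S1  S2 
 * S2   S1  S3 
   S3   S3  S3 
(> = start, * = accepting)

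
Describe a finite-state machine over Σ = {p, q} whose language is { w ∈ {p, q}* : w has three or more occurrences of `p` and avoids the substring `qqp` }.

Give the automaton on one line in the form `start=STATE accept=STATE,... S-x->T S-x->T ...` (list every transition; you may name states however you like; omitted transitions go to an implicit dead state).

Run two small machines in parallel and take their product. The first has 5 states tracking the count of `p`s, saturating at 4; the second has 4 states tracking partial matches of the forbidden pattern `qqp`. A product state is a pair (one from each), accepting exactly when both do. After merging equivalent states the machine shrinks.
10 states suffice.
       p  q 
>  A   B  C 
   B   D  E 
   C   B  F 
   D   G  H 
   E   D  F 
   F   F  F 
 * G   G  I 
   H   G  F 
 * I   G  J 
 * J   F  J 
(> = start, * = accepting)

start=A accept=G,I,J A-p->B A-q->C B-p->D B-q->E C-p->B C-q->F D-p->G D-q->H E-p->D E-q->F F-p->F F-q->F G-p->G G-q->I H-p->G H-q->F I-p->G I-q->J J-p->F J-q->J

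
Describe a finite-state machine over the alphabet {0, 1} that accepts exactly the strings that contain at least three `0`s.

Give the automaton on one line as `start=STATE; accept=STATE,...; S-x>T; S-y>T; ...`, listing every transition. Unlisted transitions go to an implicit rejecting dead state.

Only the number of `0`s matters, and only up to 4. Make a chain q0 → q1 → q2 → q3 → q4 advanced by each `0` (with q4 absorbing); every other symbol self-loops. The accepting set is {q3, q4}.
A 5-state machine:
        0   1  
>  q0   q1  q0 
   q1   q2  q1 
   q2   q3  q2 
 * q3   q4  q3 
 * q4   q4  q4 
(> = start, * = accepting)

start=q0; accept=q3,q4; q0-0>q1; q0-1>q0; q1-0>q2; q1-1>q1; q2-0>q3; q2-1>q2; q3-0>q4; q3-1>q3; q4-0>q4; q4-1>q4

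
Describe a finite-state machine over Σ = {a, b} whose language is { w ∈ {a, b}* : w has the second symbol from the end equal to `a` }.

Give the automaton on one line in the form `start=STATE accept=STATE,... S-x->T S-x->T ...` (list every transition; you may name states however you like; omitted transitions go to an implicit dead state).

A DFA must remember the last 2 symbols (since which symbol is second-to-last isn't known until the input ends). Use one state per possible window of the last ≤2 symbols; accept from those whose window starts with `a`.
7 states suffice.
        a   b  
>  q0   q1  q2 
   q1   q3  q4 
   q2   q5  q6 
 * q3   q3  q4 
 * q4   q5  q6 
   q5   q3  q4 
   q6   q5  q6 
(> = start, * = accepting)

start=q0 accept=q3,q4 q0-a->q1 q0-b->q2 q1-a->q3 q1-b->q4 q2-a->q5 q2-b->q6 q3-a->q3 q3-b->q4 q4-a->q5 q4-b->q6 q5-a->q3 q5-b->q4 q6-a->q5 q6-b->q6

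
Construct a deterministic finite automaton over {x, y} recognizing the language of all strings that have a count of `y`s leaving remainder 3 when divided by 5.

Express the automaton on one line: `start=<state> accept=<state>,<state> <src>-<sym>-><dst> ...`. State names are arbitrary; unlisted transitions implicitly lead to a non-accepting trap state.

start=q0 accept=q3 q0-x->q0 q0-y->q1 q1-x->q1 q1-y->q2 q2-x->q2 q2-y->q3 q3-x->q3 q3-y->q4 q4-x->q4 q4-y->q0

The only thing that matters is how many `y`s have appeared, reduced mod 5. Use one state per residue: q0 for 0, …, q4 for 4. Reading `y` moves to the next residue; anything else stays put. q3 is accepting.
5 states suffice.
        x   y  
>  q0   q0  q1 
   q1   q1  q2 
   q2   q2  q3 
 * q3   q3  q4 
   q4   q4  q0 
(> = start, * = accepting)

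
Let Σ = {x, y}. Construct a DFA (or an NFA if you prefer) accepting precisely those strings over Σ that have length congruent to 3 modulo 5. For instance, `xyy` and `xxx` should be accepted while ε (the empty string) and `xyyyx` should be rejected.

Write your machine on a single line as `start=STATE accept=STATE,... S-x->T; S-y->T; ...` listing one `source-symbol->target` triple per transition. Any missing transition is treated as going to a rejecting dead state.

start=q0; accept=q3; q0-x->q1; q0-y->q1; q1-x->q2; q1-y->q2; q2-x->q3; q2-y->q3; q3-x->q4; q3-y->q4; q4-x->q0; q4-y->q0

Only the length mod 5 matters, so use a 5-cycle: from any state, every input symbol moves to the next state, wrapping q4 back to q0. Mark q3 accepting.
A 5-state machine:
        x   y  
>  q0   q1  q1 
   q1   q2  q2 
   q2   q3  q3 
 * q3   q4  q4 
   q4   q0  q0 
(> = start, * = accepting)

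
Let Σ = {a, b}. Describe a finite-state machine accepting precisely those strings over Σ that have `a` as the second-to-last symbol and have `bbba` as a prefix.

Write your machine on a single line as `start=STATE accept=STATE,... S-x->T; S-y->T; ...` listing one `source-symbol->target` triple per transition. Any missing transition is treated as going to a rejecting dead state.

start=S0; accept=S6,S7; S0-a->S1; S0-b->S2; S1-a->S1; S1-b->S1; S2-a->S1; S2-b->S3; S3-a->S1; S3-b->S4; S4-a->S5; S4-b->S1; S5-a->S6; S5-b->S7; S6-a->S6; S6-b->S7; S7-a->S5; S7-b->S8; S8-a->S5; S8-b->S8

Handle the two conditions separately and then intersect. One (7 states) tracks the last 2 symbols read; the other (6 states) tracks whether the input so far still matches the prefix `bbba`. Each combined state is a pair, one component from each; accept when both components accept. After merging equivalent states the machine shrinks.
9 states suffice.
        a   b  
>  S0   S1  S2 
   S1   S1  S1 
   S2   S1  S3 
   S3   S1  S4 
   S4   S5  S1 
   S5   S6  S7 
 * S6   S6  S7 
 * S7   S5  S8 
   S8   S5  S8 
(> = start, * = accepting)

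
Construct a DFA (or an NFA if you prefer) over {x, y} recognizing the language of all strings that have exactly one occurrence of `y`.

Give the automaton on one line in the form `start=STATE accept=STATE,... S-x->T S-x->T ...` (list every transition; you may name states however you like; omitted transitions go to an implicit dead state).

start=q0 accept=q1 q0-x->q0 q0-y->q1 q1-x->q1 q1-y->q2 q2-x->q2 q2-y->q2

Count `y`s, saturating at 2: state q0 means no `y` yet, q1 means one `y` seen, q2 means more than one. Each `y` increments (capped at q2); other symbols loop. Accept from {q1}.
With 3 states:
        x   y  
>  q0   q0  q1 
 * q1   q1  q2 
   q2   q2  q2 
(> = start, * = accepting)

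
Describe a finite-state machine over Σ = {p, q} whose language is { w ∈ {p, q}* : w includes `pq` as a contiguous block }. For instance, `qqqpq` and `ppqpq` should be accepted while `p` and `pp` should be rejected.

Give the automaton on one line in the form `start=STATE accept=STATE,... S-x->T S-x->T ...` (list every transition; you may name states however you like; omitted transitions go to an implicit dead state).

start=S0 accept=S2 S0-p->S1 S0-q->S0 S1-p->S1 S1-q->S2 S2-p->S2 S2-q->S2

Track how much of `pq` has been matched so far: state S0 is no progress, S2 is the absorbing accept state reached once `pq` has occurred. Intermediate states record partial matches; on a mismatch, fall back to the longest reusable overlap.
With 3 states:
        p   q  
>  S0   S1  S0 
   S1   S1  S2 
 * S2   S2  S2 
(> = start, * = accepting)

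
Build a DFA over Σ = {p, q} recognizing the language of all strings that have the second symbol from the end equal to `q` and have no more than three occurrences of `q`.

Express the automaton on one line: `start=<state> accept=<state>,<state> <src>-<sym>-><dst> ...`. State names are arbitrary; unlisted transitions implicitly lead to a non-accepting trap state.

start=s0 accept=s2,s3,s6,s7,s10 s0-p->s0 s0-q->s1 s1-p->s2 s1-q->s3 s2-p->s4 s2-q->s5 s3-p->s6 s3-q->s7 s4-p->s4 s4-q->s5 s5-p->s6 s5-q->s7 s6-p->s8 s6-q->s9 s7-p->s10 s7-q->s11 s8-p->s8 s8-q->s9 s9-p->s10 s9-q->s11 s10-p->s11 s10-q->s11 s11-p->s11 s11-q->s11

Run two small machines in parallel and take their product. One (7 states) tracks the last 2 symbols read; the other (5 states) tracks the count of `q`s, saturating at 4. Each combined state is a pair, one component from each; accept when both components accept. Equivalent product states are then merged.
12 states suffice.
          p    q  
>  s0     s0   s1 
   s1     s2   s3 
 * s2     s4   s5 
 * s3     s6   s7 
   s4     s4   s5 
   s5     s6   s7 
 * s6     s8   s9 
 * s7    s10  s11 
   s8     s8   s9 
   s9    s10  s11 
 * s10   s11  s11 
   s11   s11  s11 
(> = start, * = accepting)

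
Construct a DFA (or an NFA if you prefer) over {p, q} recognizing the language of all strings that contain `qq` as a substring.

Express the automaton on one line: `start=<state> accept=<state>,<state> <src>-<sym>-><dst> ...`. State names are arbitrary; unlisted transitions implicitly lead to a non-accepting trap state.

start=s0 accept=s2 s0-p->s0 s0-q->s1 s1-p->s0 s1-q->s2 s2-p->s2 s2-q->s2

States s0..s1 record the length of the longest prefix of `qq` that matches the current input suffix. Reaching s2 means `qq` has been seen, and we stay there forever. Accept from s2.
A 3-state machine:
        p   q  
>  s0   s0  s1 
   s1   s0  s2 
 * s2   s2  s2 
(> = start, * = accepting)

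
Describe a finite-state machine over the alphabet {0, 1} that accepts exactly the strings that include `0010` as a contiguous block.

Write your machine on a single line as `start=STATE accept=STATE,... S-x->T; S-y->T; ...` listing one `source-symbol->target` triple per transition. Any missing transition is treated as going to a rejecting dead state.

start=q0; accept=q4; q0-0->q1; q0-1->q0; q1-0->q2; q1-1->q0; q2-0->q2; q2-1->q3; q3-0->q4; q3-1->q0; q4-0->q4; q4-1->q4

Track how much of `0010` has been matched so far: state q0 is no progress, q4 is the absorbing accept state reached once `0010` has occurred. Intermediate states record partial matches; on a mismatch, fall back to the longest reusable overlap.
With 5 states:
        0   1  
>  q0   q1  q0 
   q1   q2  q0 
   q2   q2  q3 
   q3   q4  q0 
 * q4   q4  q4 
(> = start, * = accepting)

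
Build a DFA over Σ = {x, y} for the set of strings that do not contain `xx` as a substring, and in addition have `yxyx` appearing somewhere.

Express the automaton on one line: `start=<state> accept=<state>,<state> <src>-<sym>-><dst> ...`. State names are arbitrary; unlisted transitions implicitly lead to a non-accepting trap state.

Run two small machines in parallel and take their product. The first has 3 states tracking partial matches of the forbidden pattern `xx`; the second has 5 states tracking whether and how much of `yxyx` has been seen. A product state is a pair (one from each), accepting exactly when both do. Minimizing collapses redundant product states.
With 8 states:
        x   y  
>  q0   q1  q2 
   q1   q3  q2 
   q2   q4  q2 
   q3   q3  q3 
   q4   q3  q5 
   q5   q6  q2 
 * q6   q3  q7 
 * q7   q6  q7 
(> = start, * = accepting)

start=q0 accept=q6,q7 q0-x->q1 q0-y->q2 q1-x->q3 q1-y->q2 q2-x->q4 q2-y->q2 q3-x->q3 q3-y->q3 q4-x->q3 q4-y->q5 q5-x->q6 q5-y->q2 q6-x->q3 q6-y->q7 q7-x->q6 q7-y->q7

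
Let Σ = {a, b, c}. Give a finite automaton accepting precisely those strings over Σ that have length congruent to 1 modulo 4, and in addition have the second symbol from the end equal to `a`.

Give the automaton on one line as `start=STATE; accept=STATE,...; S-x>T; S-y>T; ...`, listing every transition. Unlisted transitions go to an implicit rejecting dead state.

Run two small machines in parallel and take their product. One (4 states) tracks the input length modulo 4; the other (13 states) tracks the last 2 symbols read. Each combined state is a pair, one component from each; accept when both components accept. Equivalent product states are then merged.
With 6 states:
        a   b   c  
>  S0   S1  S1  S1 
   S1   S2  S2  S2 
   S2   S3  S3  S3 
   S3   S4  S0  S0 
   S4   S5  S5  S5 
 * S5   S2  S2  S2 
(> = start, * = accepting)

start=S0; accept=S5; S0-a>S1; S0-b>S1; S0-c>S1; S1-a>S2; S1-b>S2; S1-c>S2; S2-a>S3; S2-b>S3; S2-c>S3; S3-a>S4; S3-b>S0; S3-c>S0; S4-a>S5; S4-b>S5; S4-c>S5; S5-a>S2; S5-b>S2; S5-c>S2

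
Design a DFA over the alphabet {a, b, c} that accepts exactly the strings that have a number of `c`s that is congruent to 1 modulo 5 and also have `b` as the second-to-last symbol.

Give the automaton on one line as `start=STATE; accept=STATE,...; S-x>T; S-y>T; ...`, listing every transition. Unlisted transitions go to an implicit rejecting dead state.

Run two small machines in parallel and take their product. One (5 states) tracks the count of `c`s modulo 5; the other (13 states) tracks the last 2 symbols read. Each combined state is a pair, one component from each; accept when both components accept. After merging equivalent states the machine shrinks.
A 9-state machine:
        a   b   c  
>  s0   s0  s1  s2 
   s1   s0  s1  s3 
   s2   s2  s4  s5 
 * s3   s2  s4  s5 
   s4   s3  s6  s5 
   s5   s5  s5  s7 
 * s6   s3  s6  s5 
   s7   s7  s7  s8 
   s8   s8  s8  s0 
(> = start, * = accepting)

start=s0; accept=s3,s6; s0-a>s0; s0-b>s1; s0-c>s2; s1-a>s0; s1-b>s1; s1-c>s3; s2-a>s2; s2-b>s4; s2-c>s5; s3-a>s2; s3-b>s4; s3-c>s5; s4-a>s3; s4-b>s6; s4-c>s5; s5-a>s5; s5-b>s5; s5-c>s7; s6-a>s3; s6-b>s6; s6-c>s5; s7-a>s7; s7-b>s7; s7-c>s8; s8-a>s8; s8-b>s8; s8-c>s0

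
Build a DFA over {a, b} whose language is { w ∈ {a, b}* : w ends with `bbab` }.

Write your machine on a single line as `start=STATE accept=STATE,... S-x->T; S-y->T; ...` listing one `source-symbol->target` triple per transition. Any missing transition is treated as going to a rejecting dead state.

start=q0; accept=q4; q0-a->q0; q0-b->q1; q1-a->q0; q1-b->q2; q2-a->q3; q2-b->q2; q3-a->q0; q3-b->q4; q4-a->q0; q4-b->q2

Let each state record the length of the longest suffix of the input read so far that is also a prefix of `bbab`. q1 means the last symbol is `b`; q2 means the last 2 symbols are `bb`; q3 means the last 3 symbols are `bba`; q4 means the last 4 symbols are `bbab`. Accept only at q4, where the string currently ends in `bbab`.
5 states suffice.
        a   b  
>  q0   q0  q1 
   q1   q0  q2 
   q2   q3  q2 
   q3   q0  q4 
 * q4   q0  q2 
(> = start, * = accepting)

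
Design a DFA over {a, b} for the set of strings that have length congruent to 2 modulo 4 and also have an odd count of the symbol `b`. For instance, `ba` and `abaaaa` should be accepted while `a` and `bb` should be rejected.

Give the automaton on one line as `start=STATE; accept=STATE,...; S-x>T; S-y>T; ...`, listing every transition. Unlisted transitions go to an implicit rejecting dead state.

start=q0; accept=q4; q0-a>q1; q0-b>q2; q1-a>q3; q1-b>q4; q2-a>q4; q2-b>q3; q3-a>q5; q3-b>q6; q4-a>q6; q4-b>q5; q5-a>q0; q5-b>q7; q6-a>q7; q6-b>q0; q7-a>q2; q7-b>q1

Build one automaton per condition and run them in lockstep. The first has 4 states tracking the input length modulo 4; the second has 2 states tracking the count of `b`s modulo 2. A product state is a pair (one from each), accepting exactly when both do.
        a   b  
>  q0   q1  q2 
   q1   q3  q4 
   q2   q4  q3 
   q3   q5  q6 
 * q4   q6  q5 
   q5   q0  q7 
   q6   q7  q0 
   q7   q2  q1 
(> = start, * = accepting)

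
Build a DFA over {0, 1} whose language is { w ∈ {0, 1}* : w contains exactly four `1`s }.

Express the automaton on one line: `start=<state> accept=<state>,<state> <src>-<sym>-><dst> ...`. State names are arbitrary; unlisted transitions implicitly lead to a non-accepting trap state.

start=q0 accept=q4 q0-0->q0 q0-1->q1 q1-0->q1 q1-1->q2 q2-0->q2 q2-1->q3 q3-0->q3 q3-1->q4 q4-0->q4 q4-1->q5 q5-0->q5 q5-1->q5

Only the number of `1`s matters, and only up to 5. Make a chain q0 → q1 → q2 → q3 → q4 → q5 advanced by each `1` (with q5 absorbing); every other symbol self-loops. The accepting set is {q4}.
6 states suffice.
        0   1  
>  q0   q0  q1 
   q1   q1  q2 
   q2   q2  q3 
   q3   q3  q4 
 * q4   q4  q5 
   q5   q5  q5 
(> = start, * = accepting)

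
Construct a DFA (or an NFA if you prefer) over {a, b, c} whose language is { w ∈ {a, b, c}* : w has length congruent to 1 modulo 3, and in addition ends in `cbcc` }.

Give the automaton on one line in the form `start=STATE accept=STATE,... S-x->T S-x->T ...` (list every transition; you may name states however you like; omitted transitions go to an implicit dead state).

Build one automaton per condition and run them in lockstep. One (3 states) tracks the input length modulo 3; the other (5 states) tracks how much of the suffix `cbcc` has currently been matched. Each combined state is a pair, one component from each; accept when both components accept. After merging equivalent states the machine shrinks.
A 7-state machine:
        a   b   c  
>  q0   q1  q1  q2 
   q1   q3  q3  q3 
   q2   q3  q4  q3 
   q3   q0  q0  q0 
   q4   q0  q0  q5 
   q5   q1  q1  q6 
 * q6   q3  q4  q3 
(> = start, * = accepting)

start=q0 accept=q6 q0-a->q1 q0-b->q1 q0-c->q2 q1-a->q3 q1-b->q3 q1-c->q3 q2-a->q3 q2-b->q4 q2-c->q3 q3-a->q0 q3-b->q0 q3-c->q0 q4-a->q0 q4-b->q0 q4-c->q5 q5-a->q1 q5-b->q1 q5-c->q6 q6-a->q3 q6-b->q4 q6-c->q3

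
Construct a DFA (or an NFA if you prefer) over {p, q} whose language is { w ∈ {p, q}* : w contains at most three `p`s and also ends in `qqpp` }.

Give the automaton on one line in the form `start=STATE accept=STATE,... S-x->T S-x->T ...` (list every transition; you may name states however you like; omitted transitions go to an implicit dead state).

start=A accept=J A-p->B A-q->C B-p->D B-q->E C-p->B C-q->F D-p->D D-q->D E-p->D E-q->G F-p->H F-q->F G-p->I G-q->G H-p->J H-q->E I-p->J I-q->D J-p->D J-q->D

Build one automaton per condition and run them in lockstep. One (5 states) tracks the count of `p`s, saturating at 4; the other (5 states) tracks how much of the suffix `qqpp` has currently been matched. Each combined state is a pair, one component from each; accept when both components accept. After merging equivalent states the machine shrinks.
With 10 states:
       p  q 
>  A   B  C 
   B   D  E 
   C   B  F 
   D   D  D 
   E   D  G 
   F   H  F 
   G   I  G 
   H   J  E 
   I   J  D 
 * J   D  D 
(> = start, * = accepting)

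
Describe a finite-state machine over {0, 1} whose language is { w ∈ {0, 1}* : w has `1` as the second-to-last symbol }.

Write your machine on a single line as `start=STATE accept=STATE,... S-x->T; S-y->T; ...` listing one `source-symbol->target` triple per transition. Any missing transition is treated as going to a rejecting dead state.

start=q0; accept=q5,q6; q0-0->q1; q0-1->q2; q1-0->q3; q1-1->q4; q2-0->q5; q2-1->q6; q3-0->q3; q3-1->q4; q4-0->q5; q4-1->q6; q5-0->q3; q5-1->q4; q6-0->q5; q6-1->q6

Because acceptance depends on a position counted from the end, the machine has to buffer the most recent 2 symbols. Make each state the string of the last up-to-2 symbols read; on input `x` shift the window left and append `x`. Accept when the buffered window has length 2 and begins with `1`.
With 7 states:
        0   1  
>  q0   q1  q2 
   q1   q3  q4 
   q2   q5  q6 
   q3   q3  q4 
   q4   q5  q6 
 * q5   q3  q4 
 * q6   q5  q6 
(> = start, * = accepting)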